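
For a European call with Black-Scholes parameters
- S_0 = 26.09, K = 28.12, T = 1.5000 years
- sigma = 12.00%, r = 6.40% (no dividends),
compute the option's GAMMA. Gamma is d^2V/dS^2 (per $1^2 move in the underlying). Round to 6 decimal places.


Answer: Gamma = 0.101624

Derivation:
d1 = 0.2168549069; d2 = 0.0698855223
phi(d1) = 0.3896713613; exp(-qT) = 1.0000000000; exp(-rT) = 0.9084640161
Gamma = exp(-qT) * phi(d1) / (S * sigma * sqrt(T)) = 1.0000000000 * 0.3896713613 / (26.0900 * 0.1200 * 1.2247448714) = 0.101624


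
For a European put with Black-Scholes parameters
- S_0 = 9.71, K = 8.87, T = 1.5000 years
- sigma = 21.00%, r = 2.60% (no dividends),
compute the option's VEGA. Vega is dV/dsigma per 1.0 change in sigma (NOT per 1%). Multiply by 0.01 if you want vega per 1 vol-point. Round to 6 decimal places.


Answer: Vega = 3.885368

Derivation:
d1 = 0.6320324524; d2 = 0.3748360294
phi(d1) = 0.3267136945; exp(-qT) = 1.0000000000; exp(-rT) = 0.9617507091
Vega = S * exp(-qT) * phi(d1) * sqrt(T) = 9.7100 * 1.0000000000 * 0.3267136945 * 1.2247448714 = 3.885368


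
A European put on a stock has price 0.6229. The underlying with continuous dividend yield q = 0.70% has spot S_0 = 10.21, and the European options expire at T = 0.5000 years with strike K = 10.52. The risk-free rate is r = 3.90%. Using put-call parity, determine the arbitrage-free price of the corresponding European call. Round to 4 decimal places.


Answer: Call price = 0.4804

Derivation:
Put-call parity: C - P = S_0 * exp(-qT) - K * exp(-rT).
S_0 * exp(-qT) = 10.2100 * 0.99650612 = 10.17432746
K * exp(-rT) = 10.5200 * 0.98068890 = 10.31684718
C = P + S*exp(-qT) - K*exp(-rT)
C = 0.6229 + 10.17432746 - 10.31684718 = 0.4804


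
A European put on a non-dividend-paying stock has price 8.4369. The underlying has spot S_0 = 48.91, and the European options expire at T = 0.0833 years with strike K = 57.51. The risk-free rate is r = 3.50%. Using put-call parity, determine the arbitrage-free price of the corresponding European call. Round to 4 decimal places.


Answer: Call price = 0.0043

Derivation:
Put-call parity: C - P = S_0 * exp(-qT) - K * exp(-rT).
S_0 * exp(-qT) = 48.9100 * 1.00000000 = 48.91000000
K * exp(-rT) = 57.5100 * 0.99708875 = 57.34257378
C = P + S*exp(-qT) - K*exp(-rT)
C = 8.4369 + 48.91000000 - 57.34257378 = 0.0043


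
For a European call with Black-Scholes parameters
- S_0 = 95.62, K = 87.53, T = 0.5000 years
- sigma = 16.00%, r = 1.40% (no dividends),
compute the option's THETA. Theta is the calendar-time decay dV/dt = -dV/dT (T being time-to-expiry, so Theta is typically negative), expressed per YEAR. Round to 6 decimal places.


Answer: Theta = -3.833424

Derivation:
d1 = 0.8997970158; d2 = 0.7866599308
phi(d1) = 0.2661338588; exp(-qT) = 1.0000000000; exp(-rT) = 0.9930244429
Theta = -S*exp(-qT)*phi(d1)*sigma/(2*sqrt(T)) - r*K*exp(-rT)*N(d2) + q*S*exp(-qT)*N(d1)
N(d1) = 0.8158858586; N(d2) = 0.7842595169; sqrt(T) = 0.7071067812
Term 1 = -95.6200 * 1.0000000000 * 0.2661338588 * 0.1600 / (2 * 0.7071067812) = -2.8790808127
Term 2 = -0.0140 * 87.5300 * 0.9930244429 * 0.7842595169 = -0.9543434569
Term 3 = 0 (no dividend yield, q = 0)
Theta = -2.8790808127 + (-0.9543434569) + (0.0000000000) = -3.833424


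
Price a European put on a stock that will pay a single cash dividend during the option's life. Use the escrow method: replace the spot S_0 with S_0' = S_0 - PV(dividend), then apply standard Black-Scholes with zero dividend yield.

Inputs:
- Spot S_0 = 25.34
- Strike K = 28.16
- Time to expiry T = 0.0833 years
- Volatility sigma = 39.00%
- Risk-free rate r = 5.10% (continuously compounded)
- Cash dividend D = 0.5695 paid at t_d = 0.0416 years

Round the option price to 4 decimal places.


PV(D) = D * exp(-r * t_d) = 0.5695 * 0.99788065 = 0.56829303
S_0' = S_0 - PV(D) = 25.3400 - 0.56829303 = 24.77170697
d1 = (ln(S_0'/K) + (r + sigma^2/2)*T) / (sigma*sqrt(T)) = -1.04492087
d2 = d1 - sigma*sqrt(T) = -1.15748166
exp(-rT) = 0.99576071
N(-d1) = 0.85197023; N(-d2) = 0.87646219
P = K * exp(-rT) * N(-d2) - S_0' * N(-d1) = 28.1600 * 0.99576071 * 0.87646219 - 24.77170697 * 0.85197023 = 3.4718

Answer: Price = 3.4718


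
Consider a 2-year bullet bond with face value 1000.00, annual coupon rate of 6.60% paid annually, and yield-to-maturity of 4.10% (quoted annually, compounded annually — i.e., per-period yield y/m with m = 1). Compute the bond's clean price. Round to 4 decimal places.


Coupon per period c = face * coupon_rate / m = 66.000000
Periods per year m = 1; per-period yield y/m = 0.041000
Number of cashflows N = 2
Cashflows (t years, CF_t, discount factor 1/(1+y/m)^(m*t), PV):
  t = 1.0000: CF_t = 66.000000, DF = 0.960615, PV = 63.400576
  t = 2.0000: CF_t = 1066.000000, DF = 0.922781, PV = 983.684313
Price P = sum_t PV_t = 1047.084889

Answer: Price = 1047.0849


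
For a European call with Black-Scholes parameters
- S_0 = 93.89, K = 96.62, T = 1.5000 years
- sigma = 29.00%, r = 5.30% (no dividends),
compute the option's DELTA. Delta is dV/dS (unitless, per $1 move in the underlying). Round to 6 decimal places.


d1 = 0.3207230248; d2 = -0.0344529879
phi(d1) = 0.3789427417; exp(-qT) = 1.0000000000; exp(-rT) = 0.9235780200
N(d1) = 0.6257898515
Delta = exp(-qT) * N(d1) = 1.0000000000 * 0.6257898515 = 0.625790

Answer: Delta = 0.625790


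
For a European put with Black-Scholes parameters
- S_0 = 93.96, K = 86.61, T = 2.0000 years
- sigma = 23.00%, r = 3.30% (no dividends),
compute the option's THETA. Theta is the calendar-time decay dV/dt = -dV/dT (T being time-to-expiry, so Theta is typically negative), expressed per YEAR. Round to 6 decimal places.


Answer: Theta = -1.489617

Derivation:
d1 = 0.6159634147; d2 = 0.2906942954
phi(d1) = 0.3300061470; exp(-qT) = 1.0000000000; exp(-rT) = 0.9361308643
Theta = -S*exp(-qT)*phi(d1)*sigma/(2*sqrt(T)) + r*K*exp(-rT)*N(-d2) - q*S*exp(-qT)*N(-d1)
N(-d1) = 0.2689593331; N(-d2) = 0.3856425675; sqrt(T) = 1.4142135624
Term 1 = -93.9600 * 1.0000000000 * 0.3300061470 * 0.2300 / (2 * 1.4142135624) = -2.5214355990
Term 2 = 0.0330 * 86.6100 * 0.9361308643 * 0.3856425675 = 1.0318189704
Term 3 = 0 (no dividend yield, q = 0)
Theta = -2.5214355990 + (1.0318189704) + (0.0000000000) = -1.489617


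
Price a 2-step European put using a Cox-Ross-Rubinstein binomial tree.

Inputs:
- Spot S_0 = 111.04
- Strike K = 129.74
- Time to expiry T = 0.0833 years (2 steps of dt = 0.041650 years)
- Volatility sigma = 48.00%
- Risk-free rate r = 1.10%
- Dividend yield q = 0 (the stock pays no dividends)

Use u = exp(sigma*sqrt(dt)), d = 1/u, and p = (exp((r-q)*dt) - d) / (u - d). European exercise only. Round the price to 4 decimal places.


dt = T/N = 0.041650
u = exp(sigma*sqrt(dt)) = 1.102919; d = 1/u = 0.906685
p = (exp((r-q)*dt) - d) / (u - d) = 0.477865
Discount per step: exp(-r*dt) = 0.999542
Stock lattice S(k, i) with i counting down-moves:
  k=0: S(0,0) = 111.0400
  k=1: S(1,0) = 122.4681; S(1,1) = 100.6783
  k=2: S(2,0) = 135.0723; S(2,1) = 111.0400; S(2,2) = 91.2835
Terminal payoffs V(N, i) = max(K - S_T, 0):
  V(2,0) = 0.000000; V(2,1) = 18.700000; V(2,2) = 38.456458
Backward induction: V(k, i) = exp(-r*dt) * [p * V(k+1, i) + (1-p) * V(k+1, i+1)].
  V(1,0) = exp(-r*dt) * [p*0.000000 + (1-p)*18.700000] = 9.759456
  V(1,1) = exp(-r*dt) * [p*18.700000 + (1-p)*38.456458] = 29.002251
  V(0,0) = exp(-r*dt) * [p*9.759456 + (1-p)*29.002251] = 19.797724

Answer: Price = V(0,0) = 19.7977


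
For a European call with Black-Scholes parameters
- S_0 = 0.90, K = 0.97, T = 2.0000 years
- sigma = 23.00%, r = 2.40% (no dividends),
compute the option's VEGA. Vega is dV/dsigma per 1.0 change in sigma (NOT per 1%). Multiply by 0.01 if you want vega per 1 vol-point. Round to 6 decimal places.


Answer: Vega = 0.506151

Derivation:
d1 = 0.0799297882; d2 = -0.2453393311
phi(d1) = 0.3976699382; exp(-qT) = 1.0000000000; exp(-rT) = 0.9531337871
Vega = S * exp(-qT) * phi(d1) * sqrt(T) = 0.9000 * 1.0000000000 * 0.3976699382 * 1.4142135624 = 0.506151


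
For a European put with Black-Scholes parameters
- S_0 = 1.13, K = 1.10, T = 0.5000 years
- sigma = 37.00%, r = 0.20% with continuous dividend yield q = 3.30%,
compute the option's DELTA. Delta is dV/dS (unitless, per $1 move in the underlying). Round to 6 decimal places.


Answer: Delta = -0.423720

Derivation:
d1 = 0.1744163076; d2 = -0.0872132015
phi(d1) = 0.3929200758; exp(-qT) = 0.9836353794; exp(-rT) = 0.9990004998
N(-d1) = 0.4307691496
Delta = -exp(-qT) * N(-d1) = -0.9836353794 * 0.4307691496 = -0.423720


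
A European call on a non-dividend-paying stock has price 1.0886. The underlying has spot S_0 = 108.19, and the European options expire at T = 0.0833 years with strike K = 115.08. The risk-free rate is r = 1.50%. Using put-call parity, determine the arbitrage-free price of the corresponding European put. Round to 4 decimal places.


Put-call parity: C - P = S_0 * exp(-qT) - K * exp(-rT).
S_0 * exp(-qT) = 108.1900 * 1.00000000 = 108.19000000
K * exp(-rT) = 115.0800 * 0.99875128 = 114.93629734
P = C - S*exp(-qT) + K*exp(-rT)
P = 1.0886 - 108.19000000 + 114.93629734 = 7.8349

Answer: Put price = 7.8349


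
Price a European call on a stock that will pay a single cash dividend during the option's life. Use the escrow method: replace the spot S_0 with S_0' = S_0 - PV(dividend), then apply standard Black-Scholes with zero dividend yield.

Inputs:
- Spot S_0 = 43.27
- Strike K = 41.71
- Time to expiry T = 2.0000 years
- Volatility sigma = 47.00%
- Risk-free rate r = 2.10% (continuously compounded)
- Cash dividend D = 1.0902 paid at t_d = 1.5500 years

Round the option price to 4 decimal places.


Answer: Price = 11.8465

Derivation:
PV(D) = D * exp(-r * t_d) = 1.0902 * 0.96797405 = 1.05528531
S_0' = S_0 - PV(D) = 43.2700 - 1.05528531 = 42.21471469
d1 = (ln(S_0'/K) + (r + sigma^2/2)*T) / (sigma*sqrt(T)) = 0.41362428
d2 = d1 - sigma*sqrt(T) = -0.25105609
exp(-rT) = 0.95886978
N(d1) = 0.66042536; N(d2) = 0.40088537
C = S_0' * N(d1) - K * exp(-rT) * N(d2) = 42.21471469 * 0.66042536 - 41.7100 * 0.95886978 * 0.40088537 = 11.8465


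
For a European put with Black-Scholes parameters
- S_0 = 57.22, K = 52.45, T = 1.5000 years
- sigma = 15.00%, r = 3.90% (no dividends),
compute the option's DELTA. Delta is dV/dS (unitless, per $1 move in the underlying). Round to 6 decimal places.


Answer: Delta = -0.188323

Derivation:
d1 = 0.8840924428; d2 = 0.7003807121
phi(d1) = 0.2698879903; exp(-qT) = 1.0000000000; exp(-rT) = 0.9431782404
N(-d1) = 0.1883231562
Delta = -exp(-qT) * N(-d1) = -1.0000000000 * 0.1883231562 = -0.188323


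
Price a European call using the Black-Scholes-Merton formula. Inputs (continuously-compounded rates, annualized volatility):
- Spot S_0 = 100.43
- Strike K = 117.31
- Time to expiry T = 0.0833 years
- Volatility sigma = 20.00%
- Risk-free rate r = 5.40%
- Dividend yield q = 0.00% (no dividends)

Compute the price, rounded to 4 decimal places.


Answer: Price = 0.0088

Derivation:
d1 = (ln(S/K) + (r - q + 0.5*sigma^2) * T) / (sigma * sqrt(T)) = -2.58464734
d2 = d1 - sigma * sqrt(T) = -2.64237082
exp(-rT) = 0.99551190; exp(-qT) = 1.00000000
C = S_0 * exp(-qT) * N(d1) - K * exp(-rT) * N(d2)
N(d1) = 0.00487393; N(d2) = 0.00411639
C = 100.4300 * 1.00000000 * 0.00487393 - 117.3100 * 0.99551190 * 0.00411639 = 0.0088


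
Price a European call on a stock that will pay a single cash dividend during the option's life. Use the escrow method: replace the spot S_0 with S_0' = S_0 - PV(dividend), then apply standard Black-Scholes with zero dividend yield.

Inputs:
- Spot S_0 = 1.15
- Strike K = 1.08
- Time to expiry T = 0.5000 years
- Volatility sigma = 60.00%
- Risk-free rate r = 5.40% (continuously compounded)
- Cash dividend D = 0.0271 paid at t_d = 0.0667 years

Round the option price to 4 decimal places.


Answer: Price = 0.2207

Derivation:
PV(D) = D * exp(-r * t_d) = 0.0271 * 0.99640468 = 0.02700257
S_0' = S_0 - PV(D) = 1.1500 - 0.02700257 = 1.12299743
d1 = (ln(S_0'/K) + (r + sigma^2/2)*T) / (sigma*sqrt(T)) = 0.36779063
d2 = d1 - sigma*sqrt(T) = -0.05647344
exp(-rT) = 0.97336124
N(d1) = 0.64348532; N(d2) = 0.47748233
C = S_0' * N(d1) - K * exp(-rT) * N(d2) = 1.12299743 * 0.64348532 - 1.0800 * 0.97336124 * 0.47748233 = 0.2207


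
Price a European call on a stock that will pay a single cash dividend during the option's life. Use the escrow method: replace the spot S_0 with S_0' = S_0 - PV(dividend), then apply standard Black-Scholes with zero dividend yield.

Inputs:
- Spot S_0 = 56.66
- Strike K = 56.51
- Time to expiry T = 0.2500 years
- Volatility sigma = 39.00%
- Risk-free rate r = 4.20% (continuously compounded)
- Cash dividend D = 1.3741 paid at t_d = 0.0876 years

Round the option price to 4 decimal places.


PV(D) = D * exp(-r * t_d) = 1.3741 * 0.99632756 = 1.36905370
S_0' = S_0 - PV(D) = 56.6600 - 1.36905370 = 55.29094630
d1 = (ln(S_0'/K) + (r + sigma^2/2)*T) / (sigma*sqrt(T)) = 0.03950801
d2 = d1 - sigma*sqrt(T) = -0.15549199
exp(-rT) = 0.98955493
N(d1) = 0.51575732; N(d2) = 0.43821673
C = S_0' * N(d1) - K * exp(-rT) * N(d2) = 55.29094630 * 0.51575732 - 56.5100 * 0.98955493 * 0.43821673 = 4.0117

Answer: Price = 4.0117


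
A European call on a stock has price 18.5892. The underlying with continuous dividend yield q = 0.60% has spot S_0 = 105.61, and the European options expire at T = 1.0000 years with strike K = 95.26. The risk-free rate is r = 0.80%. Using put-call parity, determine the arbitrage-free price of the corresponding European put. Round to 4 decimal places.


Put-call parity: C - P = S_0 * exp(-qT) - K * exp(-rT).
S_0 * exp(-qT) = 105.6100 * 0.99401796 = 104.97823718
K * exp(-rT) = 95.2600 * 0.99203191 = 94.50096021
P = C - S*exp(-qT) + K*exp(-rT)
P = 18.5892 - 104.97823718 + 94.50096021 = 8.1119

Answer: Put price = 8.1119


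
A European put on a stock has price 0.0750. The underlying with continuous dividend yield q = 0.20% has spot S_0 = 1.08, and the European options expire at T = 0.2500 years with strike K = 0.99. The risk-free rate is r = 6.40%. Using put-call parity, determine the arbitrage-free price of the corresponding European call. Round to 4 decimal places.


Put-call parity: C - P = S_0 * exp(-qT) - K * exp(-rT).
S_0 * exp(-qT) = 1.0800 * 0.99950012 = 1.07946013
K * exp(-rT) = 0.9900 * 0.98412732 = 0.97428605
C = P + S*exp(-qT) - K*exp(-rT)
C = 0.0750 + 1.07946013 - 0.97428605 = 0.1802

Answer: Call price = 0.1802


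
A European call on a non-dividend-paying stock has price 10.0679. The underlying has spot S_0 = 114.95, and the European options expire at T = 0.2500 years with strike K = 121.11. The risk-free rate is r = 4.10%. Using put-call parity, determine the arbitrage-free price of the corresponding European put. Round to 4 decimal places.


Answer: Put price = 14.9929

Derivation:
Put-call parity: C - P = S_0 * exp(-qT) - K * exp(-rT).
S_0 * exp(-qT) = 114.9500 * 1.00000000 = 114.95000000
K * exp(-rT) = 121.1100 * 0.98980235 = 119.87496288
P = C - S*exp(-qT) + K*exp(-rT)
P = 10.0679 - 114.95000000 + 119.87496288 = 14.9929


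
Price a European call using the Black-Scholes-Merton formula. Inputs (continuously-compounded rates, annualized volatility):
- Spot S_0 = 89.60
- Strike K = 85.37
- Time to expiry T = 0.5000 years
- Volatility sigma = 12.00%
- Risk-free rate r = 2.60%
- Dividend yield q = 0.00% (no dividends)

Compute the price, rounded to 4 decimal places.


Answer: Price = 6.3449

Derivation:
d1 = (ln(S/K) + (r - q + 0.5*sigma^2) * T) / (sigma * sqrt(T)) = 0.76556765
d2 = d1 - sigma * sqrt(T) = 0.68071483
exp(-rT) = 0.98708414; exp(-qT) = 1.00000000
C = S_0 * exp(-qT) * N(d1) - K * exp(-rT) * N(d2)
N(d1) = 0.77803320; N(d2) = 0.75197403
C = 89.6000 * 1.00000000 * 0.77803320 - 85.3700 * 0.98708414 * 0.75197403 = 6.3449


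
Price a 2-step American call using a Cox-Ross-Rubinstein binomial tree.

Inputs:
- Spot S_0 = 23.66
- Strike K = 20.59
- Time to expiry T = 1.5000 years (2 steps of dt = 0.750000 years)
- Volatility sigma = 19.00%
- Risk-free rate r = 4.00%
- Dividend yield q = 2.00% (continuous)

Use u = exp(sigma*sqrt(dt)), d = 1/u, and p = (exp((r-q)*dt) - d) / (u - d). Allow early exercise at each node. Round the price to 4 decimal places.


Answer: Price = V(0,0) = 4.3935

Derivation:
dt = T/N = 0.750000
u = exp(sigma*sqrt(dt)) = 1.178856; d = 1/u = 0.848280
p = (exp((r-q)*dt) - d) / (u - d) = 0.504674
Discount per step: exp(-r*dt) = 0.970446
Stock lattice S(k, i) with i counting down-moves:
  k=0: S(0,0) = 23.6600
  k=1: S(1,0) = 27.8917; S(1,1) = 20.0703
  k=2: S(2,0) = 32.8804; S(2,1) = 23.6600; S(2,2) = 17.0252
Terminal payoffs V(N, i) = max(S_T - K, 0):
  V(2,0) = 12.290360; V(2,1) = 3.070000; V(2,2) = 0.000000
Backward induction: V(k, i) = exp(-r*dt) * [p * V(k+1, i) + (1-p) * V(k+1, i+1)]; then take max(V_cont, immediate exercise) for American.
  V(1,0) = exp(-r*dt) * [p*12.290360 + (1-p)*3.070000] = 7.495015; exercise = 7.301743; V(1,0) = max -> 7.495015
  V(1,1) = exp(-r*dt) * [p*3.070000 + (1-p)*0.000000] = 1.503558; exercise = 0.000000; V(1,1) = max -> 1.503558
  V(0,0) = exp(-r*dt) * [p*7.495015 + (1-p)*1.503558] = 4.393487; exercise = 3.070000; V(0,0) = max -> 4.393487


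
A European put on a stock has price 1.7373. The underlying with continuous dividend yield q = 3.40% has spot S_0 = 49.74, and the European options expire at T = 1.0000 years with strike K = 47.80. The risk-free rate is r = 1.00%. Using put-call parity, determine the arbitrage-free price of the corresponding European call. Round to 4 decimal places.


Answer: Call price = 2.4902

Derivation:
Put-call parity: C - P = S_0 * exp(-qT) - K * exp(-rT).
S_0 * exp(-qT) = 49.7400 * 0.96657150 = 48.07726664
K * exp(-rT) = 47.8000 * 0.99004983 = 47.32438205
C = P + S*exp(-qT) - K*exp(-rT)
C = 1.7373 + 48.07726664 - 47.32438205 = 2.4902


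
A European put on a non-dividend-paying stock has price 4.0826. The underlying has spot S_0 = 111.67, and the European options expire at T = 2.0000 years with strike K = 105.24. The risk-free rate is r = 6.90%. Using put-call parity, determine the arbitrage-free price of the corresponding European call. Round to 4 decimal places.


Answer: Call price = 24.0782

Derivation:
Put-call parity: C - P = S_0 * exp(-qT) - K * exp(-rT).
S_0 * exp(-qT) = 111.6700 * 1.00000000 = 111.67000000
K * exp(-rT) = 105.2400 * 0.87109869 = 91.67442632
C = P + S*exp(-qT) - K*exp(-rT)
C = 4.0826 + 111.67000000 - 91.67442632 = 24.0782


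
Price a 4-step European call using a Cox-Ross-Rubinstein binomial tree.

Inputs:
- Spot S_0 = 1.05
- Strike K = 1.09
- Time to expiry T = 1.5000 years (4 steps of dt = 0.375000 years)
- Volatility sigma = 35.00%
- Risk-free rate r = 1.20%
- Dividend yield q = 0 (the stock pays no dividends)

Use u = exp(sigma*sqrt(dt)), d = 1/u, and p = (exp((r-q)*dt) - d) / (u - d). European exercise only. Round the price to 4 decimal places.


dt = T/N = 0.375000
u = exp(sigma*sqrt(dt)) = 1.239032; d = 1/u = 0.807082
p = (exp((r-q)*dt) - d) / (u - d) = 0.457063
Discount per step: exp(-r*dt) = 0.995510
Stock lattice S(k, i) with i counting down-moves:
  k=0: S(0,0) = 1.0500
  k=1: S(1,0) = 1.3010; S(1,1) = 0.8474
  k=2: S(2,0) = 1.6120; S(2,1) = 1.0500; S(2,2) = 0.6839
  k=3: S(3,0) = 1.9973; S(3,1) = 1.3010; S(3,2) = 0.8474; S(3,3) = 0.5520
  k=4: S(4,0) = 2.4747; S(4,1) = 1.6120; S(4,2) = 1.0500; S(4,3) = 0.6839; S(4,4) = 0.4455
Terminal payoffs V(N, i) = max(S_T - K, 0):
  V(4,0) = 1.384681; V(4,1) = 0.521960; V(4,2) = 0.000000; V(4,3) = 0.000000; V(4,4) = 0.000000
Backward induction: V(k, i) = exp(-r*dt) * [p * V(k+1, i) + (1-p) * V(k+1, i+1)].
  V(3,0) = exp(-r*dt) * [p*1.384681 + (1-p)*0.521960] = 0.912164
  V(3,1) = exp(-r*dt) * [p*0.521960 + (1-p)*0.000000] = 0.237497
  V(3,2) = exp(-r*dt) * [p*0.000000 + (1-p)*0.000000] = 0.000000
  V(3,3) = exp(-r*dt) * [p*0.000000 + (1-p)*0.000000] = 0.000000
  V(2,0) = exp(-r*dt) * [p*0.912164 + (1-p)*0.237497] = 0.543412
  V(2,1) = exp(-r*dt) * [p*0.237497 + (1-p)*0.000000] = 0.108064
  V(2,2) = exp(-r*dt) * [p*0.000000 + (1-p)*0.000000] = 0.000000
  V(1,0) = exp(-r*dt) * [p*0.543412 + (1-p)*0.108064] = 0.305667
  V(1,1) = exp(-r*dt) * [p*0.108064 + (1-p)*0.000000] = 0.049170
  V(0,0) = exp(-r*dt) * [p*0.305667 + (1-p)*0.049170] = 0.165658

Answer: Price = V(0,0) = 0.1657


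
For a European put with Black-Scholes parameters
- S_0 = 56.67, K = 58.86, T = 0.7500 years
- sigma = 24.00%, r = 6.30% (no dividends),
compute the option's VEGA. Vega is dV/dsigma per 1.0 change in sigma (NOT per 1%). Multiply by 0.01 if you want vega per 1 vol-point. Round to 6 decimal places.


Answer: Vega = 19.363514

Derivation:
d1 = 0.1488275596; d2 = -0.0590185373
phi(d1) = 0.3945484414; exp(-qT) = 1.0000000000; exp(-rT) = 0.9538489056
Vega = S * exp(-qT) * phi(d1) * sqrt(T) = 56.6700 * 1.0000000000 * 0.3945484414 * 0.8660254038 = 19.363514


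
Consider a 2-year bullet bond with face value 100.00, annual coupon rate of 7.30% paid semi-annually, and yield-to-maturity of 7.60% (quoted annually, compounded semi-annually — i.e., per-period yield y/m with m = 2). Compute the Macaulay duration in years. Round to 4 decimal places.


Answer: Macaulay duration = 1.8965 years

Derivation:
Coupon per period c = face * coupon_rate / m = 3.650000
Periods per year m = 2; per-period yield y/m = 0.038000
Number of cashflows N = 4
Cashflows (t years, CF_t, discount factor 1/(1+y/m)^(m*t), PV):
  t = 0.5000: CF_t = 3.650000, DF = 0.963391, PV = 3.516378
  t = 1.0000: CF_t = 3.650000, DF = 0.928122, PV = 3.387647
  t = 1.5000: CF_t = 3.650000, DF = 0.894145, PV = 3.263629
  t = 2.0000: CF_t = 103.650000, DF = 0.861411, PV = 89.285286
Price P = sum_t PV_t = 99.452940
Macaulay numerator sum_t t * PV_t:
  t * PV_t at t = 0.5000: 1.758189
  t * PV_t at t = 1.0000: 3.387647
  t * PV_t at t = 1.5000: 4.895444
  t * PV_t at t = 2.0000: 178.570571
Macaulay duration D = (sum_t t * PV_t) / P = 188.611851 / 99.452940 = 1.896493


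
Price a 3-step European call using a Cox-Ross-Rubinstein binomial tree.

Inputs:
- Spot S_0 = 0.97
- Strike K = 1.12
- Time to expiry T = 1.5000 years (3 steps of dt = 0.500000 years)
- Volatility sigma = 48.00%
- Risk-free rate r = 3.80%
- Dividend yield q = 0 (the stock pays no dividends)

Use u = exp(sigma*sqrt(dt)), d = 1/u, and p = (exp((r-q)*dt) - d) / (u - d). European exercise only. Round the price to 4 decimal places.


dt = T/N = 0.500000
u = exp(sigma*sqrt(dt)) = 1.404121; d = 1/u = 0.712189
p = (exp((r-q)*dt) - d) / (u - d) = 0.443674
Discount per step: exp(-r*dt) = 0.981179
Stock lattice S(k, i) with i counting down-moves:
  k=0: S(0,0) = 0.9700
  k=1: S(1,0) = 1.3620; S(1,1) = 0.6908
  k=2: S(2,0) = 1.9124; S(2,1) = 0.9700; S(2,2) = 0.4920
  k=3: S(3,0) = 2.6853; S(3,1) = 1.3620; S(3,2) = 0.6908; S(3,3) = 0.3504
Terminal payoffs V(N, i) = max(S_T - K, 0):
  V(3,0) = 1.565252; V(3,1) = 0.241997; V(3,2) = 0.000000; V(3,3) = 0.000000
Backward induction: V(k, i) = exp(-r*dt) * [p * V(k+1, i) + (1-p) * V(k+1, i+1)].
  V(2,0) = exp(-r*dt) * [p*1.565252 + (1-p)*0.241997] = 0.813487
  V(2,1) = exp(-r*dt) * [p*0.241997 + (1-p)*0.000000] = 0.105347
  V(2,2) = exp(-r*dt) * [p*0.000000 + (1-p)*0.000000] = 0.000000
  V(1,0) = exp(-r*dt) * [p*0.813487 + (1-p)*0.105347] = 0.411635
  V(1,1) = exp(-r*dt) * [p*0.105347 + (1-p)*0.000000] = 0.045860
  V(0,0) = exp(-r*dt) * [p*0.411635 + (1-p)*0.045860] = 0.204228

Answer: Price = V(0,0) = 0.2042


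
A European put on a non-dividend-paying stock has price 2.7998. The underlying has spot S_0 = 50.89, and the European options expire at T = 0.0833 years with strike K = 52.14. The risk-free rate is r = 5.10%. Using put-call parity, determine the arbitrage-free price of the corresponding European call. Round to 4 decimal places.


Answer: Call price = 1.7708

Derivation:
Put-call parity: C - P = S_0 * exp(-qT) - K * exp(-rT).
S_0 * exp(-qT) = 50.8900 * 1.00000000 = 50.89000000
K * exp(-rT) = 52.1400 * 0.99576071 = 51.91896349
C = P + S*exp(-qT) - K*exp(-rT)
C = 2.7998 + 50.89000000 - 51.91896349 = 1.7708


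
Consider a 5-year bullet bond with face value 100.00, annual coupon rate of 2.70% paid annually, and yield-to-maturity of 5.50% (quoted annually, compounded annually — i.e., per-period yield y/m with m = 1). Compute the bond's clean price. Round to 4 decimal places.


Answer: Price = 88.0432

Derivation:
Coupon per period c = face * coupon_rate / m = 2.700000
Periods per year m = 1; per-period yield y/m = 0.055000
Number of cashflows N = 5
Cashflows (t years, CF_t, discount factor 1/(1+y/m)^(m*t), PV):
  t = 1.0000: CF_t = 2.700000, DF = 0.947867, PV = 2.559242
  t = 2.0000: CF_t = 2.700000, DF = 0.898452, PV = 2.425822
  t = 3.0000: CF_t = 2.700000, DF = 0.851614, PV = 2.299357
  t = 4.0000: CF_t = 2.700000, DF = 0.807217, PV = 2.179485
  t = 5.0000: CF_t = 102.700000, DF = 0.765134, PV = 78.579298
Price P = sum_t PV_t = 88.043203


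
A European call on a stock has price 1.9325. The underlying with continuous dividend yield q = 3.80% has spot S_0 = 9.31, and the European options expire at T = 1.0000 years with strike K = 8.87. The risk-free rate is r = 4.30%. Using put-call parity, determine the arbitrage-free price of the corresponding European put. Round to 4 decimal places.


Put-call parity: C - P = S_0 * exp(-qT) - K * exp(-rT).
S_0 * exp(-qT) = 9.3100 * 0.96271294 = 8.96285748
K * exp(-rT) = 8.8700 * 0.95791139 = 8.49667403
P = C - S*exp(-qT) + K*exp(-rT)
P = 1.9325 - 8.96285748 + 8.49667403 = 1.4663

Answer: Put price = 1.4663


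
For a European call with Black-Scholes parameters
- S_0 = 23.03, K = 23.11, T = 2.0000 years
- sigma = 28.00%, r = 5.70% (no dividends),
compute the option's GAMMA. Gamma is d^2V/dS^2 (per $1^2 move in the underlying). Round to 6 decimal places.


Answer: Gamma = 0.039040

Derivation:
d1 = 0.4771260826; d2 = 0.0811462851
phi(d1) = 0.3560218468; exp(-qT) = 1.0000000000; exp(-rT) = 0.8922579559
Gamma = exp(-qT) * phi(d1) / (S * sigma * sqrt(T)) = 1.0000000000 * 0.3560218468 / (23.0300 * 0.2800 * 1.4142135624) = 0.039040


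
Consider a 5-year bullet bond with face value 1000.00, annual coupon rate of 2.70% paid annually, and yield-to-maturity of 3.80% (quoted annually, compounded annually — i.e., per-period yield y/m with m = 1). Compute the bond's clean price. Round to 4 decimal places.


Answer: Price = 950.7536

Derivation:
Coupon per period c = face * coupon_rate / m = 27.000000
Periods per year m = 1; per-period yield y/m = 0.038000
Number of cashflows N = 5
Cashflows (t years, CF_t, discount factor 1/(1+y/m)^(m*t), PV):
  t = 1.0000: CF_t = 27.000000, DF = 0.963391, PV = 26.011561
  t = 2.0000: CF_t = 27.000000, DF = 0.928122, PV = 25.059307
  t = 3.0000: CF_t = 27.000000, DF = 0.894145, PV = 24.141914
  t = 4.0000: CF_t = 27.000000, DF = 0.861411, PV = 23.258106
  t = 5.0000: CF_t = 1027.000000, DF = 0.829876, PV = 852.282706
Price P = sum_t PV_t = 950.753594


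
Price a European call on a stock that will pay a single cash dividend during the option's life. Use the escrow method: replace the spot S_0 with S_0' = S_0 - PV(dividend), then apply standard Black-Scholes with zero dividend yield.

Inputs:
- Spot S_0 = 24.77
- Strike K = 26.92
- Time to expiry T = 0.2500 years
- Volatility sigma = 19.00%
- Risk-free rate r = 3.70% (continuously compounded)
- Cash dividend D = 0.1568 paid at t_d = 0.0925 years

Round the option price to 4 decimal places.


PV(D) = D * exp(-r * t_d) = 0.1568 * 0.99658335 = 0.15626427
S_0' = S_0 - PV(D) = 24.7700 - 0.15626427 = 24.61373573
d1 = (ln(S_0'/K) + (r + sigma^2/2)*T) / (sigma*sqrt(T)) = -0.79791952
d2 = d1 - sigma*sqrt(T) = -0.89291952
exp(-rT) = 0.99079265
N(d1) = 0.21245860; N(d2) = 0.18595014
C = S_0' * N(d1) - K * exp(-rT) * N(d2) = 24.61373573 * 0.21245860 - 26.9200 * 0.99079265 * 0.18595014 = 0.2697

Answer: Price = 0.2697


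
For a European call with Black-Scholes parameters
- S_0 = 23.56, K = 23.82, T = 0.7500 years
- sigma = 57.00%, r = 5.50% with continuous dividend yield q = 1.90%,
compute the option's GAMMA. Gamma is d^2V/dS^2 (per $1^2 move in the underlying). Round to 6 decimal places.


Answer: Gamma = 0.032524

Derivation:
d1 = 0.2792801160; d2 = -0.2143543642
phi(d1) = 0.3836835231; exp(-qT) = 0.9858510507; exp(-rT) = 0.9595892027
Gamma = exp(-qT) * phi(d1) / (S * sigma * sqrt(T)) = 0.9858510507 * 0.3836835231 / (23.5600 * 0.5700 * 0.8660254038) = 0.032524


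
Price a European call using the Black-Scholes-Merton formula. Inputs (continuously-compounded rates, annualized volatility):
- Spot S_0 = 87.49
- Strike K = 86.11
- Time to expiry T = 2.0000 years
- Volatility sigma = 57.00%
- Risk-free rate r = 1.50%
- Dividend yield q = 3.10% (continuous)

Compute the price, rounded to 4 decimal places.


Answer: Price = 25.2919

Derivation:
d1 = (ln(S/K) + (r - q + 0.5*sigma^2) * T) / (sigma * sqrt(T)) = 0.38307690
d2 = d1 - sigma * sqrt(T) = -0.42302483
exp(-rT) = 0.97044553; exp(-qT) = 0.93988289
C = S_0 * exp(-qT) * N(d1) - K * exp(-rT) * N(d2)
N(d1) = 0.64916863; N(d2) = 0.33613857
C = 87.4900 * 0.93988289 * 0.64916863 - 86.1100 * 0.97044553 * 0.33613857 = 25.2919


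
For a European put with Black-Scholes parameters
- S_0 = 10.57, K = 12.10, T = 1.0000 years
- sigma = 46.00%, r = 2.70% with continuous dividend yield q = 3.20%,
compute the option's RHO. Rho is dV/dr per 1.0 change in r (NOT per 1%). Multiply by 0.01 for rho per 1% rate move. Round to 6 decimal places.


d1 = -0.0747514190; d2 = -0.5347514190
phi(d1) = 0.3978292362; exp(-qT) = 0.9685065821; exp(-rT) = 0.9733612415
N(-d2) = 0.7035891198
Rho = -K*T*exp(-rT)*N(-d2) = -12.1000 * 1.0000 * 0.9733612415 * 0.7035891198 = -8.286641

Answer: Rho = -8.286641


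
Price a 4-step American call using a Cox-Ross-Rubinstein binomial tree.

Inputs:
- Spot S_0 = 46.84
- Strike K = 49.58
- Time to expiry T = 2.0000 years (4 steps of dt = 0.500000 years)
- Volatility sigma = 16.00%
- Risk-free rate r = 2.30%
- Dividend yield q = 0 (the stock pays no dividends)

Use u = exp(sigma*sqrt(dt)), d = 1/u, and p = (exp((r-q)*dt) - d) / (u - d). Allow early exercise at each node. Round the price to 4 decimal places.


dt = T/N = 0.500000
u = exp(sigma*sqrt(dt)) = 1.119785; d = 1/u = 0.893028
p = (exp((r-q)*dt) - d) / (u - d) = 0.522754
Discount per step: exp(-r*dt) = 0.988566
Stock lattice S(k, i) with i counting down-moves:
  k=0: S(0,0) = 46.8400
  k=1: S(1,0) = 52.4507; S(1,1) = 41.8294
  k=2: S(2,0) = 58.7336; S(2,1) = 46.8400; S(2,2) = 37.3549
  k=3: S(3,0) = 65.7690; S(3,1) = 52.4507; S(3,2) = 41.8294; S(3,3) = 33.3590
  k=4: S(4,0) = 73.6472; S(4,1) = 58.7336; S(4,2) = 46.8400; S(4,3) = 37.3549; S(4,4) = 29.7905
Terminal payoffs V(N, i) = max(S_T - K, 0):
  V(4,0) = 24.067182; V(4,1) = 9.153585; V(4,2) = 0.000000; V(4,3) = 0.000000; V(4,4) = 0.000000
Backward induction: V(k, i) = exp(-r*dt) * [p * V(k+1, i) + (1-p) * V(k+1, i+1)]; then take max(V_cont, immediate exercise) for American.
  V(3,0) = exp(-r*dt) * [p*24.067182 + (1-p)*9.153585] = 16.755917; exercise = 16.189013; V(3,0) = max -> 16.755917
  V(3,1) = exp(-r*dt) * [p*9.153585 + (1-p)*0.000000] = 4.730357; exercise = 2.870749; V(3,1) = max -> 4.730357
  V(3,2) = exp(-r*dt) * [p*0.000000 + (1-p)*0.000000] = 0.000000; exercise = 0.000000; V(3,2) = max -> 0.000000
  V(3,3) = exp(-r*dt) * [p*0.000000 + (1-p)*0.000000] = 0.000000; exercise = 0.000000; V(3,3) = max -> 0.000000
  V(2,0) = exp(-r*dt) * [p*16.755917 + (1-p)*4.730357] = 10.890795; exercise = 9.153585; V(2,0) = max -> 10.890795
  V(2,1) = exp(-r*dt) * [p*4.730357 + (1-p)*0.000000] = 2.444537; exercise = 0.000000; V(2,1) = max -> 2.444537
  V(2,2) = exp(-r*dt) * [p*0.000000 + (1-p)*0.000000] = 0.000000; exercise = 0.000000; V(2,2) = max -> 0.000000
  V(1,0) = exp(-r*dt) * [p*10.890795 + (1-p)*2.444537] = 6.781412; exercise = 2.870749; V(1,0) = max -> 6.781412
  V(1,1) = exp(-r*dt) * [p*2.444537 + (1-p)*0.000000] = 1.263279; exercise = 0.000000; V(1,1) = max -> 1.263279
  V(0,0) = exp(-r*dt) * [p*6.781412 + (1-p)*1.263279] = 4.100476; exercise = 0.000000; V(0,0) = max -> 4.100476

Answer: Price = V(0,0) = 4.1005


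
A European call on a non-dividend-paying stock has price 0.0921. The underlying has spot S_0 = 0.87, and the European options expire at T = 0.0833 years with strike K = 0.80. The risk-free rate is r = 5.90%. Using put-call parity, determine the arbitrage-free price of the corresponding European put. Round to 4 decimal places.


Put-call parity: C - P = S_0 * exp(-qT) - K * exp(-rT).
S_0 * exp(-qT) = 0.8700 * 1.00000000 = 0.87000000
K * exp(-rT) = 0.8000 * 0.99509736 = 0.79607789
P = C - S*exp(-qT) + K*exp(-rT)
P = 0.0921 - 0.87000000 + 0.79607789 = 0.0182

Answer: Put price = 0.0182


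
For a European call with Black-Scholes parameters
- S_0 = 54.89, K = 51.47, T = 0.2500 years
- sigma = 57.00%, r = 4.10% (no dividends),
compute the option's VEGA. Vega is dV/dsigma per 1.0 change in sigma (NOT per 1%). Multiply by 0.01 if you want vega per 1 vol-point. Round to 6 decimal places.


d1 = 0.4041914698; d2 = 0.1191914698
phi(d1) = 0.3676499908; exp(-qT) = 1.0000000000; exp(-rT) = 0.9898023522
Vega = S * exp(-qT) * phi(d1) * sqrt(T) = 54.8900 * 1.0000000000 * 0.3676499908 * 0.5000000000 = 10.090154

Answer: Vega = 10.090154


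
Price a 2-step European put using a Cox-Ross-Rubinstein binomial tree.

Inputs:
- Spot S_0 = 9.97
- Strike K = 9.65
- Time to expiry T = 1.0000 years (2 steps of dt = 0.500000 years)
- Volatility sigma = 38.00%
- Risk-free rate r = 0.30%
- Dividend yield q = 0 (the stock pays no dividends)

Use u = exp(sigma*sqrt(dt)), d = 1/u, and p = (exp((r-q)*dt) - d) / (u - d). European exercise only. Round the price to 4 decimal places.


Answer: Price = V(0,0) = 1.2131

Derivation:
dt = T/N = 0.500000
u = exp(sigma*sqrt(dt)) = 1.308263; d = 1/u = 0.764372
p = (exp((r-q)*dt) - d) / (u - d) = 0.435986
Discount per step: exp(-r*dt) = 0.998501
Stock lattice S(k, i) with i counting down-moves:
  k=0: S(0,0) = 9.9700
  k=1: S(1,0) = 13.0434; S(1,1) = 7.6208
  k=2: S(2,0) = 17.0642; S(2,1) = 9.9700; S(2,2) = 5.8251
Terminal payoffs V(N, i) = max(K - S_T, 0):
  V(2,0) = 0.000000; V(2,1) = 0.000000; V(2,2) = 3.824881
Backward induction: V(k, i) = exp(-r*dt) * [p * V(k+1, i) + (1-p) * V(k+1, i+1)].
  V(1,0) = exp(-r*dt) * [p*0.000000 + (1-p)*0.000000] = 0.000000
  V(1,1) = exp(-r*dt) * [p*0.000000 + (1-p)*3.824881] = 2.154053
  V(0,0) = exp(-r*dt) * [p*0.000000 + (1-p)*2.154053] = 1.213095


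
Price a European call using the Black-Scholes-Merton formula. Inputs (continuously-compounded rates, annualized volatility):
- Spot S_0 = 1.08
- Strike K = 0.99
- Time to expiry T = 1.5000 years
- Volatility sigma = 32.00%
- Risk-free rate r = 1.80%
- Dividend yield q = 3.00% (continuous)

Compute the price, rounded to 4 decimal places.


Answer: Price = 0.1918

Derivation:
d1 = (ln(S/K) + (r - q + 0.5*sigma^2) * T) / (sigma * sqrt(T)) = 0.37204528
d2 = d1 - sigma * sqrt(T) = -0.01987308
exp(-rT) = 0.97336124; exp(-qT) = 0.95599748
C = S_0 * exp(-qT) * N(d1) - K * exp(-rT) * N(d2)
N(d1) = 0.64507043; N(d2) = 0.49207231
C = 1.0800 * 0.95599748 * 0.64507043 - 0.9900 * 0.97336124 * 0.49207231 = 0.1918


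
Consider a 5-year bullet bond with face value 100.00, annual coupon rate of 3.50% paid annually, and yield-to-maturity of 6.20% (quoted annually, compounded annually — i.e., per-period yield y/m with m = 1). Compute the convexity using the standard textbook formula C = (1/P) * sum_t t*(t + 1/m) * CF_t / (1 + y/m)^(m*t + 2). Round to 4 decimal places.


Answer: Convexity = 24.1314

Derivation:
Coupon per period c = face * coupon_rate / m = 3.500000
Periods per year m = 1; per-period yield y/m = 0.062000
Number of cashflows N = 5
Cashflows (t years, CF_t, discount factor 1/(1+y/m)^(m*t), PV):
  t = 1.0000: CF_t = 3.500000, DF = 0.941620, PV = 3.295669
  t = 2.0000: CF_t = 3.500000, DF = 0.886647, PV = 3.103266
  t = 3.0000: CF_t = 3.500000, DF = 0.834885, PV = 2.922096
  t = 4.0000: CF_t = 3.500000, DF = 0.786144, PV = 2.751503
  t = 5.0000: CF_t = 103.500000, DF = 0.740248, PV = 76.615699
Price P = sum_t PV_t = 88.688232
Convexity numerator sum_t t*(t + 1/m) * CF_t / (1+y/m)^(m*t + 2):
  t = 1.0000: term = 5.844192
  t = 2.0000: term = 16.509017
  t = 3.0000: term = 31.090428
  t = 4.0000: term = 48.792261
  t = 5.0000: term = 2037.933401
Convexity = (1/P) * sum = 2140.169300 / 88.688232 = 24.131378


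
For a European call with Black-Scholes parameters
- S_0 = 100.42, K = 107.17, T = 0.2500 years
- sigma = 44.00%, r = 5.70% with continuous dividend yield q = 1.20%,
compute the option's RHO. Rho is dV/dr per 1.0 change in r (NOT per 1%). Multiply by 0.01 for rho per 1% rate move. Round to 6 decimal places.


Answer: Rho = 9.547303

Derivation:
d1 = -0.1345680369; d2 = -0.3545680369
phi(d1) = 0.3953464494; exp(-qT) = 0.9970044955; exp(-rT) = 0.9858510507
N(d2) = 0.3614566126
Rho = K*T*exp(-rT)*N(d2) = 107.1700 * 0.2500 * 0.9858510507 * 0.3614566126 = 9.547303


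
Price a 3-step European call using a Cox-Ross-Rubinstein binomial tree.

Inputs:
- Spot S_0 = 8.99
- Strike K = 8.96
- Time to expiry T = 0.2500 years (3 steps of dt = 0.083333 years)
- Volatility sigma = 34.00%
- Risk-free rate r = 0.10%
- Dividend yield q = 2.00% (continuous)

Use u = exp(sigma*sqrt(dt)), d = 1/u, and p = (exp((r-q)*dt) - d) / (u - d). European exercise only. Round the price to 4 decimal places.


Answer: Price = V(0,0) = 0.6514

Derivation:
dt = T/N = 0.083333
u = exp(sigma*sqrt(dt)) = 1.103128; d = 1/u = 0.906513
p = (exp((r-q)*dt) - d) / (u - d) = 0.467436
Discount per step: exp(-r*dt) = 0.999917
Stock lattice S(k, i) with i counting down-moves:
  k=0: S(0,0) = 8.9900
  k=1: S(1,0) = 9.9171; S(1,1) = 8.1496
  k=2: S(2,0) = 10.9398; S(2,1) = 8.9900; S(2,2) = 7.3877
  k=3: S(3,0) = 12.0681; S(3,1) = 9.9171; S(3,2) = 8.1496; S(3,3) = 6.6970
Terminal payoffs V(N, i) = max(S_T - K, 0):
  V(3,0) = 3.108050; V(3,1) = 0.957118; V(3,2) = 0.000000; V(3,3) = 0.000000
Backward induction: V(k, i) = exp(-r*dt) * [p * V(k+1, i) + (1-p) * V(k+1, i+1)].
  V(2,0) = exp(-r*dt) * [p*3.108050 + (1-p)*0.957118] = 1.962377
  V(2,1) = exp(-r*dt) * [p*0.957118 + (1-p)*0.000000] = 0.447354
  V(2,2) = exp(-r*dt) * [p*0.000000 + (1-p)*0.000000] = 0.000000
  V(1,0) = exp(-r*dt) * [p*1.962377 + (1-p)*0.447354] = 1.155434
  V(1,1) = exp(-r*dt) * [p*0.447354 + (1-p)*0.000000] = 0.209092
  V(0,0) = exp(-r*dt) * [p*1.155434 + (1-p)*0.209092] = 0.651391


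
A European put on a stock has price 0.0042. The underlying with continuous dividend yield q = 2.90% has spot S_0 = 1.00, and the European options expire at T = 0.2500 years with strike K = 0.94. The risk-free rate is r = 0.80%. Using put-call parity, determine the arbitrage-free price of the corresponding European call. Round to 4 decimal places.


Answer: Call price = 0.0589

Derivation:
Put-call parity: C - P = S_0 * exp(-qT) - K * exp(-rT).
S_0 * exp(-qT) = 1.0000 * 0.99277622 = 0.99277622
K * exp(-rT) = 0.9400 * 0.99800200 = 0.93812188
C = P + S*exp(-qT) - K*exp(-rT)
C = 0.0042 + 0.99277622 - 0.93812188 = 0.0589


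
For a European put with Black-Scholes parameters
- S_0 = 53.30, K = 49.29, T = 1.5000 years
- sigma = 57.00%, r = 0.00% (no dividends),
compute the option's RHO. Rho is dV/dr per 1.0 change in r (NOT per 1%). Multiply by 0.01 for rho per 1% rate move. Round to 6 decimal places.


d1 = 0.4610915344; d2 = -0.2370130423
phi(d1) = 0.3587099217; exp(-qT) = 1.0000000000; exp(-rT) = 1.0000000000
N(-d2) = 0.5936766639
Rho = -K*T*exp(-rT)*N(-d2) = -49.2900 * 1.5000 * 1.0000000000 * 0.5936766639 = -43.893484

Answer: Rho = -43.893484


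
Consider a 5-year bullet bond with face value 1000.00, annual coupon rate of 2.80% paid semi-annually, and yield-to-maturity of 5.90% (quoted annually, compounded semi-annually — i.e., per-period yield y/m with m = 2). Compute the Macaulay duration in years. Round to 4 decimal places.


Answer: Macaulay duration = 4.6729 years

Derivation:
Coupon per period c = face * coupon_rate / m = 14.000000
Periods per year m = 2; per-period yield y/m = 0.029500
Number of cashflows N = 10
Cashflows (t years, CF_t, discount factor 1/(1+y/m)^(m*t), PV):
  t = 0.5000: CF_t = 14.000000, DF = 0.971345, PV = 13.598834
  t = 1.0000: CF_t = 14.000000, DF = 0.943512, PV = 13.209164
  t = 1.5000: CF_t = 14.000000, DF = 0.916476, PV = 12.830660
  t = 2.0000: CF_t = 14.000000, DF = 0.890214, PV = 12.463001
  t = 2.5000: CF_t = 14.000000, DF = 0.864706, PV = 12.105878
  t = 3.0000: CF_t = 14.000000, DF = 0.839928, PV = 11.758988
  t = 3.5000: CF_t = 14.000000, DF = 0.815860, PV = 11.422037
  t = 4.0000: CF_t = 14.000000, DF = 0.792482, PV = 11.094743
  t = 4.5000: CF_t = 14.000000, DF = 0.769773, PV = 10.776826
  t = 5.0000: CF_t = 1014.000000, DF = 0.747716, PV = 758.183704
Price P = sum_t PV_t = 867.443834
Macaulay numerator sum_t t * PV_t:
  t * PV_t at t = 0.5000: 6.799417
  t * PV_t at t = 1.0000: 13.209164
  t * PV_t at t = 1.5000: 19.245989
  t * PV_t at t = 2.0000: 24.926002
  t * PV_t at t = 2.5000: 30.264694
  t * PV_t at t = 3.0000: 35.276963
  t * PV_t at t = 3.5000: 39.977131
  t * PV_t at t = 4.0000: 44.378970
  t * PV_t at t = 4.5000: 48.495718
  t * PV_t at t = 5.0000: 3790.918518
Macaulay duration D = (sum_t t * PV_t) / P = 4053.492566 / 867.443834 = 4.672916
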